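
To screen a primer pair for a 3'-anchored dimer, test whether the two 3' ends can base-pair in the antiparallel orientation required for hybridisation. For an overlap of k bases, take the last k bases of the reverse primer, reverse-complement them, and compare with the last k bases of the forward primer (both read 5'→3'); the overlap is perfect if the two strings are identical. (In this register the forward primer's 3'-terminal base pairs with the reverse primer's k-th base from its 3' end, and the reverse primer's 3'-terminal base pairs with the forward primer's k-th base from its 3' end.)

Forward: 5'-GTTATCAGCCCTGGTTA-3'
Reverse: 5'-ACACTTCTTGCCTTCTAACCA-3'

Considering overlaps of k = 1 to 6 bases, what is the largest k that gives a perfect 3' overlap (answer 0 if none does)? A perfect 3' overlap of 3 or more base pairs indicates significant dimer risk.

Last 6 bases (5'→3') — forward …TGGTTA, reverse …TAACCA.
Reverse complement of the reverse primer's last 6 bases: TGGTTA; its first k bases are the reverse complement of the reverse primer's last k bases, so a perfect k-base overlap needs the forward primer's last k bases to equal them.
Comparing (forward last k vs required): k=1: A vs T ✗; k=2: TA vs TG ✗; k=3: TTA vs TGG ✗; k=4: GTTA vs TGGT ✗; k=5: GGTTA vs TGGTT ✗; k=6: TGGTTA vs TGGTTA ✓.
Only k = 6 is perfect, so the longest perfect 3' overlap is 6.

Longest perfect overlap: 6 complementary base pairs; significant dimer risk (threshold 3).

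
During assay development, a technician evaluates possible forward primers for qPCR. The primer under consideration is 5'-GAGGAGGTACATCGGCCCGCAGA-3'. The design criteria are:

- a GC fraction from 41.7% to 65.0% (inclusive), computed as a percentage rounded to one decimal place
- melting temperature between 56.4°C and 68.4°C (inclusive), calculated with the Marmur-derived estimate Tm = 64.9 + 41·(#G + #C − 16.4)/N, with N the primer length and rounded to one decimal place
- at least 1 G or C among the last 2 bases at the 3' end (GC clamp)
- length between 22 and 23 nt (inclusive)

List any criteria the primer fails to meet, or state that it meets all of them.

Fails: GC content.

Base counts: A=6, T=2, G=9, C=6 (length 23).
GC content: GC 15/23 = 65.2%, outside 41.7–65.0% ✗
Tm: Tm = 64.9 + 41·(15 − 16.4)/23 = 62.4°C ✓
GC clamp: 3' end GA has 1 G/C ✓
length: length 23 ✓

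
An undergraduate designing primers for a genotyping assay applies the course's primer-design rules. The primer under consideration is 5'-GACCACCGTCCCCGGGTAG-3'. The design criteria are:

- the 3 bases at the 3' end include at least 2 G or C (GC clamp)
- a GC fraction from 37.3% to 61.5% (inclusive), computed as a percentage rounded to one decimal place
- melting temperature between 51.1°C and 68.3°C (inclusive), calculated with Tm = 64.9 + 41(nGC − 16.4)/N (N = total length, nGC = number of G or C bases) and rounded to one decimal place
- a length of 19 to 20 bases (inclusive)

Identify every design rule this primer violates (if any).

Fails: GC clamp, GC content.

Base counts: A=3, T=2, G=6, C=8 (length 19).
GC clamp: 3' end TAG has 1 G/C, need ≥2 ✗
GC content: GC 14/19 = 73.7%, outside 37.3–61.5% ✗
Tm: Tm = 64.9 + 41·(14 − 16.4)/19 = 59.7°C ✓
length: length 19 ✓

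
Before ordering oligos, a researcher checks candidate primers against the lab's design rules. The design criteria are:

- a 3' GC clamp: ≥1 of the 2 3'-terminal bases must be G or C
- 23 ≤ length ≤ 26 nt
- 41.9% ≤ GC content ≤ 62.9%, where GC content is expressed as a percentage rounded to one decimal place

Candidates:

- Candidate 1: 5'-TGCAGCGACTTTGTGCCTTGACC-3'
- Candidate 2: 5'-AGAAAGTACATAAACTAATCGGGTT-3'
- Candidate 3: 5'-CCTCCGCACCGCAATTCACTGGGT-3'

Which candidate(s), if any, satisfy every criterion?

Candidate 1 (23 nt, A=3 T=7 G=6 C=7): 3' end CC has 2 G/C ✓; length 23 ✓; GC 13/23 = 56.5% ✓ — passes.
Candidate 2 (25 nt, A=11 T=6 G=5 C=3): 3' end TT has 0 G/C, need ≥1 ✗; length 25 ✓; GC 8/25 = 32.0%, outside 41.9–62.9% ✗ — fails.
Candidate 3 (24 nt, A=4 T=5 G=5 C=10): 3' end GT has 1 G/C ✓; length 24 ✓; GC 15/24 = 62.5% ✓ — passes.

Candidate 1 and Candidate 3.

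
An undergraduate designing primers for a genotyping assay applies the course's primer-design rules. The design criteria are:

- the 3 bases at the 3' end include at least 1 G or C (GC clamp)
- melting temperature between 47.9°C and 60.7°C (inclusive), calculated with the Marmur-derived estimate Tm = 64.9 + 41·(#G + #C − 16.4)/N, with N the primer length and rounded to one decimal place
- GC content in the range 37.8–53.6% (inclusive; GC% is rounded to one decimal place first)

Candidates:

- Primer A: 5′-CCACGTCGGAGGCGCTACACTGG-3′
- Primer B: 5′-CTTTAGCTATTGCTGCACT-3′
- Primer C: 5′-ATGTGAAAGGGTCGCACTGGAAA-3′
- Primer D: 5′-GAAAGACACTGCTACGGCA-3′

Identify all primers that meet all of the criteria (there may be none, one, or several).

Primer A (23 nt, A=4 T=3 G=8 C=8): 3' end TGG has 2 G/C ✓; Tm = 64.9 + 41·(16 − 16.4)/23 = 64.2°C, outside 47.9–60.7°C ✗; GC 16/23 = 69.6%, outside 37.8–53.6% ✗ — fails.
Primer B (19 nt, A=3 T=8 G=3 C=5): 3' end ACT has 1 G/C ✓; Tm = 64.9 + 41·(8 − 16.4)/19 = 46.8°C, outside 47.9–60.7°C ✗; GC 8/19 = 42.1% ✓ — fails.
Primer C (23 nt, A=8 T=4 G=8 C=3): 3' end AAA has 0 G/C, need ≥1 ✗; Tm = 64.9 + 41·(11 − 16.4)/23 = 55.3°C ✓; GC 11/23 = 47.8% ✓ — fails.
Primer D (19 nt, A=7 T=2 G=5 C=5): 3' end GCA has 2 G/C ✓; Tm = 64.9 + 41·(10 − 16.4)/19 = 51.1°C ✓; GC 10/19 = 52.6% ✓ — passes.

Primer D only.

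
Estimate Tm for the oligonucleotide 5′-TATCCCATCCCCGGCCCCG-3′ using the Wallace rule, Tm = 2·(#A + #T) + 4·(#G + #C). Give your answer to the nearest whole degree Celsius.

66°C

Base counts: A=2, T=3, G=3, C=11 (length 19).
Tm = 2·(2+3) + 4·(3+11) = 2·5 + 4·14 = 10 + 56 = 66°C.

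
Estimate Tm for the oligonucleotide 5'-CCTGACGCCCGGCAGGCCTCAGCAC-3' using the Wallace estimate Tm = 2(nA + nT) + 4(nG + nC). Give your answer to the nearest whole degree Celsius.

Base counts: A=4, T=2, G=7, C=12 (length 25).
Tm = 2·(4+2) + 4·(7+12) = 2·6 + 4·19 = 12 + 76 = 88°C.

88°C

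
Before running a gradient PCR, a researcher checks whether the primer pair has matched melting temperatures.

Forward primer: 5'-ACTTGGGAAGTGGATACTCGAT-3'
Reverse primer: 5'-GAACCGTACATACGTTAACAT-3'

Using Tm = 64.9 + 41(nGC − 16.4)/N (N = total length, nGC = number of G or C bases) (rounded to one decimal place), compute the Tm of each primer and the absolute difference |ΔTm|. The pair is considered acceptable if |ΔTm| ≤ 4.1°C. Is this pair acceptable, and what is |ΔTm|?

|ΔTm| = 4.5°C; the pair is not acceptable.

Forward: G+C = 10, N = 22 → Tm = 64.9 + 41·(10 − 16.4)/22 = 53.0°C.
Reverse: G+C = 8, N = 21 → Tm = 64.9 + 41·(8 − 16.4)/21 = 48.5°C.
|ΔTm| = |53.0 − 48.5| = 4.5°C, > 4.1°C.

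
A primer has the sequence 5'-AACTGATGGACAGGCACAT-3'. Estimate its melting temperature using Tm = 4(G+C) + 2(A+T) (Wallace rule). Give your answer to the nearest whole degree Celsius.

Base counts: A=7, T=3, G=5, C=4 (length 19).
Tm = 2·(7+3) + 4·(5+4) = 2·10 + 4·9 = 20 + 36 = 56°C.

56°C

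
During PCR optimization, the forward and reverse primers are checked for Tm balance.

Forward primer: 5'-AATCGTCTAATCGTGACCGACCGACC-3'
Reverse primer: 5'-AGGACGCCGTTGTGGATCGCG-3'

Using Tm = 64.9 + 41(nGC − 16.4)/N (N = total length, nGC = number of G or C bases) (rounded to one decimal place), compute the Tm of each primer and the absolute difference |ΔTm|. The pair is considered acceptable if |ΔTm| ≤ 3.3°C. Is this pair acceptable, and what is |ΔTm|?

|ΔTm| = 0.9°C; the pair is acceptable.

Forward: G+C = 14, N = 26 → Tm = 64.9 + 41·(14 − 16.4)/26 = 61.1°C.
Reverse: G+C = 14, N = 21 → Tm = 64.9 + 41·(14 − 16.4)/21 = 60.2°C.
|ΔTm| = |61.1 − 60.2| = 0.9°C, ≤ 3.3°C.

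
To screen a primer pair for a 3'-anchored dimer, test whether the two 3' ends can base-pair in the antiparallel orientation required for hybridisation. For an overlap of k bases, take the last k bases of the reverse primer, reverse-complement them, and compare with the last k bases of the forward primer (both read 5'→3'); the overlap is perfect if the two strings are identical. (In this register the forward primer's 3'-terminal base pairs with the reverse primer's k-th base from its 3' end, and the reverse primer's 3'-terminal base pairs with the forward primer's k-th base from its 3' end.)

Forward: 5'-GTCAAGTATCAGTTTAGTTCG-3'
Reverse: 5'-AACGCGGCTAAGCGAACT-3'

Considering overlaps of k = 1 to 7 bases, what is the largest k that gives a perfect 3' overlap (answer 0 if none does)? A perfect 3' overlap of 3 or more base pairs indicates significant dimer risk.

Last 7 bases (5'→3') — forward …TAGTTCG, reverse …GCGAACT.
Reverse complement of the reverse primer's last 7 bases: AGTTCGC; its first k bases are the reverse complement of the reverse primer's last k bases, so a perfect k-base overlap needs the forward primer's last k bases to equal them.
Comparing (forward last k vs required): k=1: G vs A ✗; k=2: CG vs AG ✗; k=3: TCG vs AGT ✗; k=4: TTCG vs AGTT ✗; k=5: GTTCG vs AGTTC ✗; k=6: AGTTCG vs AGTTCG ✓; k=7: TAGTTCG vs AGTTCGC ✗.
Only k = 6 is perfect, so the longest perfect 3' overlap is 6.

Longest perfect overlap: 6 complementary base pairs; significant dimer risk (threshold 3).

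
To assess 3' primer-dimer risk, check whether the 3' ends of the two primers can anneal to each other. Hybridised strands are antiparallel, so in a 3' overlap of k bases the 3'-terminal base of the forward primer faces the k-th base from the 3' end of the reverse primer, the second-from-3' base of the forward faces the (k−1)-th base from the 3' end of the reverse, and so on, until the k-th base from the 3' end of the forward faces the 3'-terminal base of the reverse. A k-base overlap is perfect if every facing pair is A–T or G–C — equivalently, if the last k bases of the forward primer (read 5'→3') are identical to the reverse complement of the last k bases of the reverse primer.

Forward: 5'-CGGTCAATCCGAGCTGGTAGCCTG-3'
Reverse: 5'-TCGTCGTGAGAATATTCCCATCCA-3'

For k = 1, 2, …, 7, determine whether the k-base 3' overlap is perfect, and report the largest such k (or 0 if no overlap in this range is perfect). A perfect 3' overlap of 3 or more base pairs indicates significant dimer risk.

Last 7 bases (5'→3') — forward …TAGCCTG, reverse …CCATCCA.
Reverse complement of the reverse primer's last 7 bases: TGGATGG; its first k bases are the reverse complement of the reverse primer's last k bases, so a perfect k-base overlap needs the forward primer's last k bases to equal them.
Comparing (forward last k vs required): k=1: G vs T ✗; k=2: TG vs TG ✓; k=3: CTG vs TGG ✗; k=4: CCTG vs TGGA ✗; k=5: GCCTG vs TGGAT ✗; k=6: AGCCTG vs TGGATG ✗; k=7: TAGCCTG vs TGGATGG ✗.
Only k = 2 is perfect, so the longest perfect 3' overlap is 2.

Longest perfect overlap: 2 complementary base pairs; below the dimer-risk threshold (threshold 3).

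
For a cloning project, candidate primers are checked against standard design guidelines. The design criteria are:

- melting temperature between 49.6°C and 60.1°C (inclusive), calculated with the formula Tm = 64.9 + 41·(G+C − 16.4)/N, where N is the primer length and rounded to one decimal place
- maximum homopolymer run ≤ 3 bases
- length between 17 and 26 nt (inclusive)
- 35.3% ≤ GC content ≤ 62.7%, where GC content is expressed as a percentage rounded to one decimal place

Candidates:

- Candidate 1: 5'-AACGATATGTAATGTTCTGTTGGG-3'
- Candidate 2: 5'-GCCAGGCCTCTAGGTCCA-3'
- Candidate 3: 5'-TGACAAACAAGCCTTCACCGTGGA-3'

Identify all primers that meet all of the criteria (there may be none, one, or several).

Candidate 1 (24 nt, A=6 T=9 G=7 C=2): Tm = 64.9 + 41·(9 − 16.4)/24 = 52.3°C ✓; longest run = 3 ✓; length 24 ✓; GC 9/24 = 37.5% ✓ — passes.
Candidate 2 (18 nt, A=3 T=3 G=5 C=7): Tm = 64.9 + 41·(12 − 16.4)/18 = 54.9°C ✓; longest run = 2 ✓; length 18 ✓; GC 12/18 = 66.7%, outside 35.3–62.7% ✗ — fails.
Candidate 3 (24 nt, A=8 T=4 G=5 C=7): Tm = 64.9 + 41·(12 − 16.4)/24 = 57.4°C ✓; longest run = 3 ✓; length 24 ✓; GC 12/24 = 50.0% ✓ — passes.

Candidate 1 and Candidate 3.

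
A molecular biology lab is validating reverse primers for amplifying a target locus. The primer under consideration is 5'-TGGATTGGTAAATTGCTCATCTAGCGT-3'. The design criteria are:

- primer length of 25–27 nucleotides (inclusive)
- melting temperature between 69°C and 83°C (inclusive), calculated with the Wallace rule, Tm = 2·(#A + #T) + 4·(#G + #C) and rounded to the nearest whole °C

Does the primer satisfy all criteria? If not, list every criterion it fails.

Base counts: A=6, T=10, G=7, C=4 (length 27).
length: length 27 ✓
Tm: Tm = 2·16 + 4·11 = 76°C ✓

Meets all criteria.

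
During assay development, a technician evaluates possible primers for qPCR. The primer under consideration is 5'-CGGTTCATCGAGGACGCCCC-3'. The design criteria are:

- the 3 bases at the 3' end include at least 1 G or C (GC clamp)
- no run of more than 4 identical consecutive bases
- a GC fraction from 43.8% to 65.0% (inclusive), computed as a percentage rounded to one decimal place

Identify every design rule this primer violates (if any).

Fails: GC content.

Base counts: A=3, T=3, G=6, C=8 (length 20).
GC clamp: 3' end CCC has 3 G/C ✓
homopolymer run: longest run = 4 ✓
GC content: GC 14/20 = 70.0%, outside 43.8–65.0% ✗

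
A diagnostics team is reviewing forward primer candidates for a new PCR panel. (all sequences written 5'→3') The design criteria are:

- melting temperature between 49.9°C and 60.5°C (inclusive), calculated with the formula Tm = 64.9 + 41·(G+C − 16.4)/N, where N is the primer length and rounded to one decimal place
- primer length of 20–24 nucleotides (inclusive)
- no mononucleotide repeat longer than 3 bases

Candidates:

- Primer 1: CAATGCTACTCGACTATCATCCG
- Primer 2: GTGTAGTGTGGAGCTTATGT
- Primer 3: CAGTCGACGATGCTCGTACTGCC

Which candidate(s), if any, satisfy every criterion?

Primer 1 (23 nt, A=6 T=6 G=3 C=8): Tm = 64.9 + 41·(11 − 16.4)/23 = 55.3°C ✓; length 23 ✓; longest run = 2 ✓ — passes.
Primer 2 (20 nt, A=3 T=8 G=8 C=1): Tm = 64.9 + 41·(9 − 16.4)/20 = 49.7°C, outside 49.9–60.5°C ✗; length 20 ✓; longest run = 2 ✓ — fails.
Primer 3 (23 nt, A=4 T=5 G=6 C=8): Tm = 64.9 + 41·(14 − 16.4)/23 = 60.6°C, outside 49.9–60.5°C ✗; length 23 ✓; longest run = 2 ✓ — fails.

Primer 1 only.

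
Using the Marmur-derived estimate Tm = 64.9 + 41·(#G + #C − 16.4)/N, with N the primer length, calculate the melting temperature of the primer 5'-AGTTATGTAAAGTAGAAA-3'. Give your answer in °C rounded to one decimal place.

Base counts: A=9, T=5, G=4, C=0; G+C = 4, N = 18.
Tm = 64.9 + 41·(4 − 16.4)/18 = 64.9 + -508.40/18 = 36.7°C.

36.7°C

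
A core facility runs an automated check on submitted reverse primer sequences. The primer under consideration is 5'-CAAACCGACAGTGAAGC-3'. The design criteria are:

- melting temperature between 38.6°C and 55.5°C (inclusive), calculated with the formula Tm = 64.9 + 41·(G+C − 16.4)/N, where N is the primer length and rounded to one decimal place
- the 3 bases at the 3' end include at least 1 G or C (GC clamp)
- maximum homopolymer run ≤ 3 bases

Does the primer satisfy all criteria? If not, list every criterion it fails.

Meets all criteria.

Base counts: A=7, T=1, G=4, C=5 (length 17).
Tm: Tm = 64.9 + 41·(9 − 16.4)/17 = 47.1°C ✓
GC clamp: 3' end AGC has 2 G/C ✓
homopolymer run: longest run = 3 ✓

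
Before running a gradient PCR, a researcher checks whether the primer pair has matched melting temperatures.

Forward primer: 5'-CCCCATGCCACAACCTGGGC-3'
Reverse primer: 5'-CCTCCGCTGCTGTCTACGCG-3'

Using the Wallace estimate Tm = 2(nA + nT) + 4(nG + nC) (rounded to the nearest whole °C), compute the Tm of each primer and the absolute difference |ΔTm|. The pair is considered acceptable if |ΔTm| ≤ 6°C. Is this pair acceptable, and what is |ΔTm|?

Forward: A=4 T=2 G=4 C=10 → Tm = 2·6 + 4·14 = 68°C.
Reverse: A=1 T=5 G=5 C=9 → Tm = 2·6 + 4·14 = 68°C.
|ΔTm| = |68 − 68| = 0°C, ≤ 6°C.

|ΔTm| = 0°C; the pair is acceptable.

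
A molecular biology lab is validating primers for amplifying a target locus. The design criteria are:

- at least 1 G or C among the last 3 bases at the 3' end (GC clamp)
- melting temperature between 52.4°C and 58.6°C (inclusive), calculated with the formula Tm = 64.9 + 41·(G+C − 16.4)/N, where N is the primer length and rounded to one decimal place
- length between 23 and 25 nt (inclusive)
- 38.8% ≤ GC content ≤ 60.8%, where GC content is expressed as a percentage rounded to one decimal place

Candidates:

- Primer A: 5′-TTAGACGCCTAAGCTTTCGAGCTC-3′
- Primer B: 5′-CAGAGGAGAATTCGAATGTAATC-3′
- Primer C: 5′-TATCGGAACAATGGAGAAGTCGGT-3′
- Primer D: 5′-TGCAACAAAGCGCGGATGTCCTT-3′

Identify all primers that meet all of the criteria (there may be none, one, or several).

Primer A, Primer C and Primer D.

Primer A (24 nt, A=5 T=7 G=5 C=7): 3' end CTC has 2 G/C ✓; Tm = 64.9 + 41·(12 − 16.4)/24 = 57.4°C ✓; length 24 ✓; GC 12/24 = 50.0% ✓ — passes.
Primer B (23 nt, A=9 T=5 G=6 C=3): 3' end ATC has 1 G/C ✓; Tm = 64.9 + 41·(9 − 16.4)/23 = 51.7°C, outside 52.4–58.6°C ✗; length 23 ✓; GC 9/23 = 39.1% ✓ — fails.
Primer C (24 nt, A=8 T=5 G=8 C=3): 3' end GGT has 2 G/C ✓; Tm = 64.9 + 41·(11 − 16.4)/24 = 55.7°C ✓; length 24 ✓; GC 11/24 = 45.8% ✓ — passes.
Primer D (23 nt, A=6 T=5 G=6 C=6): 3' end CTT has 1 G/C ✓; Tm = 64.9 + 41·(12 − 16.4)/23 = 57.1°C ✓; length 23 ✓; GC 12/23 = 52.2% ✓ — passes.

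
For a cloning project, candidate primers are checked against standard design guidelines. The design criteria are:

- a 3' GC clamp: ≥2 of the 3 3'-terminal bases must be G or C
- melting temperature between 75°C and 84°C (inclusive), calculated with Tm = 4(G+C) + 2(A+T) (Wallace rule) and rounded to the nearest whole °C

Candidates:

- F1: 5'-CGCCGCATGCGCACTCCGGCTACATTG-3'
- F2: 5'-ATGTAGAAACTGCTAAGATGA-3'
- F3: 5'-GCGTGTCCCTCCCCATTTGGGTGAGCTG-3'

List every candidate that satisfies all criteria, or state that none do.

None of the candidates satisfy all criteria.

F1 (27 nt, A=4 T=5 G=7 C=11): 3' end TTG has 1 G/C, need ≥2 ✗; Tm = 2·9 + 4·18 = 90°C, outside 75–84°C ✗ — fails.
F2 (21 nt, A=9 T=5 G=5 C=2): 3' end TGA has 1 G/C, need ≥2 ✗; Tm = 2·14 + 4·7 = 56°C, outside 75–84°C ✗ — fails.
F3 (28 nt, A=2 T=8 G=9 C=9): 3' end CTG has 2 G/C ✓; Tm = 2·10 + 4·18 = 92°C, outside 75–84°C ✗ — fails.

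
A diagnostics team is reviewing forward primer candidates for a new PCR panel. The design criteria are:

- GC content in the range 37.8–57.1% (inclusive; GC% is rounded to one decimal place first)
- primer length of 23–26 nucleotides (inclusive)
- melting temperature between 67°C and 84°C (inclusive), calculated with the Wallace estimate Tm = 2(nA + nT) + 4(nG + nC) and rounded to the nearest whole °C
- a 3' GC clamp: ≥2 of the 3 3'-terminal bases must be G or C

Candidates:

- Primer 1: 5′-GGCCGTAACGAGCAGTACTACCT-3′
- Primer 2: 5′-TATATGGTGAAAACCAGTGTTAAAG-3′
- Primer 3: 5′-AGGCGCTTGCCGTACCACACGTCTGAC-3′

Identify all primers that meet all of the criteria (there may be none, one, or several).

Primer 1 only.

Primer 1 (23 nt, A=6 T=4 G=6 C=7): GC 13/23 = 56.5% ✓; length 23 ✓; Tm = 2·10 + 4·13 = 72°C ✓; 3' end CCT has 2 G/C ✓ — passes.
Primer 2 (25 nt, A=10 T=7 G=6 C=2): GC 8/25 = 32.0%, outside 37.8–57.1% ✗; length 25 ✓; Tm = 2·17 + 4·8 = 66°C, outside 67–84°C ✗; 3' end AAG has 1 G/C, need ≥2 ✗ — fails.
Primer 3 (27 nt, A=5 T=5 G=7 C=10): GC 17/27 = 63.0%, outside 37.8–57.1% ✗; length 27, outside 23–26 ✗; Tm = 2·10 + 4·17 = 88°C, outside 67–84°C ✗; 3' end GAC has 2 G/C ✓ — fails.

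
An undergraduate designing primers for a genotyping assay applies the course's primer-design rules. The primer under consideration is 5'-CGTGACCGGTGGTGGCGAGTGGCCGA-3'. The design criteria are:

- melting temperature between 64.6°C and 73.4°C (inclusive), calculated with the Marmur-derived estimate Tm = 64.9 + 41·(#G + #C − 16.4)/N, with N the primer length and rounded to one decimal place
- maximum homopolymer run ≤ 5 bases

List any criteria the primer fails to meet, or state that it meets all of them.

Meets all criteria.

Base counts: A=3, T=4, G=13, C=6 (length 26).
Tm: Tm = 64.9 + 41·(19 − 16.4)/26 = 69.0°C ✓
homopolymer run: longest run = 2 ✓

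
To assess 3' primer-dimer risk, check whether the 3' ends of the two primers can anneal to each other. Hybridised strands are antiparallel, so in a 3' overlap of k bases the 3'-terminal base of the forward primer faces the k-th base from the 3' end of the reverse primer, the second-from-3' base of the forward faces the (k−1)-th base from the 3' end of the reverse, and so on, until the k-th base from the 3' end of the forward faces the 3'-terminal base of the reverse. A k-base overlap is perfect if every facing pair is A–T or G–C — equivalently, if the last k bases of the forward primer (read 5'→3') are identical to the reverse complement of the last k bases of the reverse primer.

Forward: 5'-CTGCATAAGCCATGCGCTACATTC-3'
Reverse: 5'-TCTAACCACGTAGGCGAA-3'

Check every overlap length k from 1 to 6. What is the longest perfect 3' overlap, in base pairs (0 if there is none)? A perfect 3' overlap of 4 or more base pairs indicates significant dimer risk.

Longest perfect overlap: 3 complementary base pairs; below the dimer-risk threshold (threshold 4).

Last 6 bases (5'→3') — forward …ACATTC, reverse …GGCGAA.
Reverse complement of the reverse primer's last 6 bases: TTCGCC; its first k bases are the reverse complement of the reverse primer's last k bases, so a perfect k-base overlap needs the forward primer's last k bases to equal them.
Comparing (forward last k vs required): k=1: C vs T ✗; k=2: TC vs TT ✗; k=3: TTC vs TTC ✓; k=4: ATTC vs TTCG ✗; k=5: CATTC vs TTCGC ✗; k=6: ACATTC vs TTCGCC ✗.
Only k = 3 is perfect, so the longest perfect 3' overlap is 3.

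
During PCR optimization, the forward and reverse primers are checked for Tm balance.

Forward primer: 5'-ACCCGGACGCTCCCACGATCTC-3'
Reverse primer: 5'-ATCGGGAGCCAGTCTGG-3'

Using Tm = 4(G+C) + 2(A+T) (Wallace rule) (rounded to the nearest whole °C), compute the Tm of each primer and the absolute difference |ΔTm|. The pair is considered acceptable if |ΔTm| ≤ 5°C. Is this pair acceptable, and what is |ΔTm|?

|ΔTm| = 18°C; the pair is not acceptable.

Forward: A=4 T=3 G=4 C=11 → Tm = 2·7 + 4·15 = 74°C.
Reverse: A=3 T=3 G=7 C=4 → Tm = 2·6 + 4·11 = 56°C.
|ΔTm| = |74 − 56| = 18°C, > 5°C.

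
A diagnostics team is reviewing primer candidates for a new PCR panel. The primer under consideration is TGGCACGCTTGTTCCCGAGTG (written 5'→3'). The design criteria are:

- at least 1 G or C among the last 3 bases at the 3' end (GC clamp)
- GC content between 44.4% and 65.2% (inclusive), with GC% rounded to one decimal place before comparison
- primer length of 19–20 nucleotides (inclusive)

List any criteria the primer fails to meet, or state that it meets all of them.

Base counts: A=2, T=6, G=7, C=6 (length 21).
GC clamp: 3' end GTG has 2 G/C ✓
GC content: GC 13/21 = 61.9% ✓
length: length 21, outside 19–20 ✗

Fails: length.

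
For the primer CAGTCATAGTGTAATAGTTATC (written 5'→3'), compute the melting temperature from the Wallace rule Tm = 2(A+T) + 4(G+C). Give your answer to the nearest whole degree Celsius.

Base counts: A=7, T=8, G=4, C=3 (length 22).
Tm = 2·(7+8) + 4·(4+3) = 2·15 + 4·7 = 30 + 28 = 58°C.

58°C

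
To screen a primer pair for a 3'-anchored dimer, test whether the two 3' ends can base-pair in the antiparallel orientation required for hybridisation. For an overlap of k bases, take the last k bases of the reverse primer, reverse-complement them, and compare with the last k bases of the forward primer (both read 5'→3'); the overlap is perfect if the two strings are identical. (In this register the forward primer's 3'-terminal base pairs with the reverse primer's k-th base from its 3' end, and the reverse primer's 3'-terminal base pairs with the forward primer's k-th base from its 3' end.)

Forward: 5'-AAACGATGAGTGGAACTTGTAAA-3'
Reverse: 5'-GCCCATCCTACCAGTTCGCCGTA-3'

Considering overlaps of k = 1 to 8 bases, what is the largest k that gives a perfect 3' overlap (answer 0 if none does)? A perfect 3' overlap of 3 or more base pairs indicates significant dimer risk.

Last 8 bases (5'→3') — forward …CTTGTAAA, reverse …TCGCCGTA.
Reverse complement of the reverse primer's last 8 bases: TACGGCGA; its first k bases are the reverse complement of the reverse primer's last k bases, so a perfect k-base overlap needs the forward primer's last k bases to equal them.
Comparing (forward last k vs required): k=1: A vs T ✗; k=2: AA vs TA ✗; k=3: AAA vs TAC ✗; k=4: TAAA vs TACG ✗; k=5: GTAAA vs TACGG ✗; k=6: TGTAAA vs TACGGC ✗; k=7: TTGTAAA vs TACGGCG ✗; k=8: CTTGTAAA vs TACGGCGA ✗.
No overlap length from 1 to 8 is perfect, so the longest perfect 3' overlap is 0.

Longest perfect overlap: 0 complementary base pairs; below the dimer-risk threshold (threshold 3).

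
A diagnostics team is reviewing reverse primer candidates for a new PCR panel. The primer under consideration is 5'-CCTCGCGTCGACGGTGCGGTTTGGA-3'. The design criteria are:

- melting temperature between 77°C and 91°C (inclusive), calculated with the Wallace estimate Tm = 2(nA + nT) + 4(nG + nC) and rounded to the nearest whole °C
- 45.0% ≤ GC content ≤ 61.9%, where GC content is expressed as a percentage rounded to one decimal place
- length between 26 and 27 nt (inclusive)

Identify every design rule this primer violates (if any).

Fails: GC content, length.

Base counts: A=2, T=6, G=10, C=7 (length 25).
Tm: Tm = 2·8 + 4·17 = 84°C ✓
GC content: GC 17/25 = 68.0%, outside 45.0–61.9% ✗
length: length 25, outside 26–27 ✗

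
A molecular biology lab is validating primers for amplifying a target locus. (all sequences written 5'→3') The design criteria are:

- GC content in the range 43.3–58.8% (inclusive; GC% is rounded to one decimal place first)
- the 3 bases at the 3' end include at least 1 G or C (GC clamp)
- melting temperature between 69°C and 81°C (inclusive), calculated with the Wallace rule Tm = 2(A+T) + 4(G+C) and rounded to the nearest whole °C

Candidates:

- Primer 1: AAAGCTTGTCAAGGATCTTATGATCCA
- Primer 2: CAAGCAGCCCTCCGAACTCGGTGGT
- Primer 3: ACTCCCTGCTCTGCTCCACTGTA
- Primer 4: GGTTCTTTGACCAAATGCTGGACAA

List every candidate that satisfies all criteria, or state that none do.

Primer 1 (27 nt, A=9 T=8 G=5 C=5): GC 10/27 = 37.0%, outside 43.3–58.8% ✗; 3' end CCA has 2 G/C ✓; Tm = 2·17 + 4·10 = 74°C ✓ — fails.
Primer 2 (25 nt, A=5 T=4 G=7 C=9): GC 16/25 = 64.0%, outside 43.3–58.8% ✗; 3' end GGT has 2 G/C ✓; Tm = 2·9 + 4·16 = 82°C, outside 69–81°C ✗ — fails.
Primer 3 (23 nt, A=3 T=7 G=3 C=10): GC 13/23 = 56.5% ✓; 3' end GTA has 1 G/C ✓; Tm = 2·10 + 4·13 = 72°C ✓ — passes.
Primer 4 (25 nt, A=7 T=7 G=6 C=5): GC 11/25 = 44.0% ✓; 3' end CAA has 1 G/C ✓; Tm = 2·14 + 4·11 = 72°C ✓ — passes.

Primer 3 and Primer 4.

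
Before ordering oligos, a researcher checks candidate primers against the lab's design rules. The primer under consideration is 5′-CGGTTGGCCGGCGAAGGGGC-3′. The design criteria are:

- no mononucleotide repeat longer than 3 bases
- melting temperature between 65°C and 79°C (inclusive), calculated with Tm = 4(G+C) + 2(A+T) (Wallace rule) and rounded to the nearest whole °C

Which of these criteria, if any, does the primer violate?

Base counts: A=2, T=2, G=11, C=5 (length 20).
homopolymer run: longest run = 4, exceeds 3 ✗
Tm: Tm = 2·4 + 4·16 = 72°C ✓

Fails: homopolymer run.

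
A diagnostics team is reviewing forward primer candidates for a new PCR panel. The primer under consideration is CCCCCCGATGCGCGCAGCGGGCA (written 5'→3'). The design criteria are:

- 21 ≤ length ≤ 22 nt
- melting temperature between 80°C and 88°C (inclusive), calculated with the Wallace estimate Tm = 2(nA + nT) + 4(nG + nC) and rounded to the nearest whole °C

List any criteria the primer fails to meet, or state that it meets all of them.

Base counts: A=3, T=1, G=8, C=11 (length 23).
length: length 23, outside 21–22 ✗
Tm: Tm = 2·4 + 4·19 = 84°C ✓

Fails: length.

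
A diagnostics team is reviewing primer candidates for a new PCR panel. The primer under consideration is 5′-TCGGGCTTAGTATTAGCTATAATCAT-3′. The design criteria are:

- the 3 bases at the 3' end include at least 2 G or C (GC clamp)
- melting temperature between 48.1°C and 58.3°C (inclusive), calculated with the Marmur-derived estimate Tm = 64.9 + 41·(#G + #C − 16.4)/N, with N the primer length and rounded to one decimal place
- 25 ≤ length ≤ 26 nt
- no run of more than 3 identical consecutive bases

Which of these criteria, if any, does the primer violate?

Base counts: A=7, T=10, G=5, C=4 (length 26).
GC clamp: 3' end CAT has 1 G/C, need ≥2 ✗
Tm: Tm = 64.9 + 41·(9 − 16.4)/26 = 53.2°C ✓
length: length 26 ✓
homopolymer run: longest run = 3 ✓

Fails: GC clamp.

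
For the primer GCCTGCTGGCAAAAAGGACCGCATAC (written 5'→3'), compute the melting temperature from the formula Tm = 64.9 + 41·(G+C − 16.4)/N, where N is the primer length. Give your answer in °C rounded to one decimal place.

Base counts: A=8, T=3, G=7, C=8; G+C = 15, N = 26.
Tm = 64.9 + 41·(15 − 16.4)/26 = 64.9 + -57.40/26 = 62.7°C.

62.7°C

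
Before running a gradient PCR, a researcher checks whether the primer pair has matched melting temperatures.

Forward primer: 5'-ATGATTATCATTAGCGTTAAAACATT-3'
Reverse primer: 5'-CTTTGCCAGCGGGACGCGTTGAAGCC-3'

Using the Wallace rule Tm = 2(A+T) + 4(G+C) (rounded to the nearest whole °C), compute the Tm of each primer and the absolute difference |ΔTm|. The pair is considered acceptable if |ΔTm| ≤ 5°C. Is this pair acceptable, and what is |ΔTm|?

|ΔTm| = 22°C; the pair is not acceptable.

Forward: A=10 T=10 G=3 C=3 → Tm = 2·20 + 4·6 = 64°C.
Reverse: A=4 T=5 G=9 C=8 → Tm = 2·9 + 4·17 = 86°C.
|ΔTm| = |64 − 86| = 22°C, > 5°C.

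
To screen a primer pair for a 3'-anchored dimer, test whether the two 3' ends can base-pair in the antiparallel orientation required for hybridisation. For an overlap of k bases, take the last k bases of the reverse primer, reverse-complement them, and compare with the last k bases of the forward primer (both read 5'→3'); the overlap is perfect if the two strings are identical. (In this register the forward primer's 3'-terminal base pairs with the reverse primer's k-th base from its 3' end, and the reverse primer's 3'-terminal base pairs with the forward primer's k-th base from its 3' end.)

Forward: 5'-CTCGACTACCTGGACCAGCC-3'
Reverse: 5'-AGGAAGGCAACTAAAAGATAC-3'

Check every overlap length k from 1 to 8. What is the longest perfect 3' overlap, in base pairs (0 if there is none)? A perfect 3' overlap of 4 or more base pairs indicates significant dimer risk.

Longest perfect overlap: 0 complementary base pairs; below the dimer-risk threshold (threshold 4).

Last 8 bases (5'→3') — forward …GACCAGCC, reverse …AAAGATAC.
Reverse complement of the reverse primer's last 8 bases: GTATCTTT; its first k bases are the reverse complement of the reverse primer's last k bases, so a perfect k-base overlap needs the forward primer's last k bases to equal them.
Comparing (forward last k vs required): k=1: C vs G ✗; k=2: CC vs GT ✗; k=3: GCC vs GTA ✗; k=4: AGCC vs GTAT ✗; k=5: CAGCC vs GTATC ✗; k=6: CCAGCC vs GTATCT ✗; k=7: ACCAGCC vs GTATCTT ✗; k=8: GACCAGCC vs GTATCTTT ✗.
No overlap length from 1 to 8 is perfect, so the longest perfect 3' overlap is 0.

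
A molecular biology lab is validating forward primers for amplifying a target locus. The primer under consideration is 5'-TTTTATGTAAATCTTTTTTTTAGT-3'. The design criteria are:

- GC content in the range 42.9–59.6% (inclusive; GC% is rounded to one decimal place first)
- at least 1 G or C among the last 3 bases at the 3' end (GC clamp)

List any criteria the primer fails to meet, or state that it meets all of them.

Fails: GC content.

Base counts: A=5, T=16, G=2, C=1 (length 24).
GC content: GC 3/24 = 12.5%, outside 42.9–59.6% ✗
GC clamp: 3' end AGT has 1 G/C ✓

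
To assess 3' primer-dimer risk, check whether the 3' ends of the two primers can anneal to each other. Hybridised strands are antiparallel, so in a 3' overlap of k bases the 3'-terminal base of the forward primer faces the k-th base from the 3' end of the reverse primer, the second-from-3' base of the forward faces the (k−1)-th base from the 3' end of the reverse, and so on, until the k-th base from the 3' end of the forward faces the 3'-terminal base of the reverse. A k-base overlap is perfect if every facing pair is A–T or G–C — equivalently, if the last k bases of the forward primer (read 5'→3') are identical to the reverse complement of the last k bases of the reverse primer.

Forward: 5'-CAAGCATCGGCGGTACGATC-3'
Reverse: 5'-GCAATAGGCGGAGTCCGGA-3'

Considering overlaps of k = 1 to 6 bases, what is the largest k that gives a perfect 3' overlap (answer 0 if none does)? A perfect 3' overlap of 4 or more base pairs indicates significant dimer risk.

Longest perfect overlap: 2 complementary base pairs; below the dimer-risk threshold (threshold 4).

Last 6 bases (5'→3') — forward …ACGATC, reverse …TCCGGA.
Reverse complement of the reverse primer's last 6 bases: TCCGGA; its first k bases are the reverse complement of the reverse primer's last k bases, so a perfect k-base overlap needs the forward primer's last k bases to equal them.
Comparing (forward last k vs required): k=1: C vs T ✗; k=2: TC vs TC ✓; k=3: ATC vs TCC ✗; k=4: GATC vs TCCG ✗; k=5: CGATC vs TCCGG ✗; k=6: ACGATC vs TCCGGA ✗.
Only k = 2 is perfect, so the longest perfect 3' overlap is 2.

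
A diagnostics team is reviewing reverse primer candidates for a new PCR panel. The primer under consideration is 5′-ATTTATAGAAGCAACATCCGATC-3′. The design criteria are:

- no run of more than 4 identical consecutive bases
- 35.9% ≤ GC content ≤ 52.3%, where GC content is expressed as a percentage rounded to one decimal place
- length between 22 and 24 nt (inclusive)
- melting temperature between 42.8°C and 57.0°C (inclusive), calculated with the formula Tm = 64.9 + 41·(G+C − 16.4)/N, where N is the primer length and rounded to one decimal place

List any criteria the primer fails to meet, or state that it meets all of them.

Base counts: A=9, T=6, G=3, C=5 (length 23).
homopolymer run: longest run = 3 ✓
GC content: GC 8/23 = 34.8%, outside 35.9–52.3% ✗
length: length 23 ✓
Tm: Tm = 64.9 + 41·(8 − 16.4)/23 = 49.9°C ✓

Fails: GC content.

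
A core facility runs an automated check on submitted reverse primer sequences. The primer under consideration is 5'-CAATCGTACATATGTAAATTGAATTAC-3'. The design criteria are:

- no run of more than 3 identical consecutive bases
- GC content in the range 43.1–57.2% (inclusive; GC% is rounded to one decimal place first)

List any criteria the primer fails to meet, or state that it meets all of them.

Fails: GC content.

Base counts: A=11, T=9, G=3, C=4 (length 27).
homopolymer run: longest run = 3 ✓
GC content: GC 7/27 = 25.9%, outside 43.1–57.2% ✗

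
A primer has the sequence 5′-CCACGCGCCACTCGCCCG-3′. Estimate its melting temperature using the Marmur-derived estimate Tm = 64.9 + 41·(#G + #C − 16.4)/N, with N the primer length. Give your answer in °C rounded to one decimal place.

61.7°C

Base counts: A=2, T=1, G=4, C=11; G+C = 15, N = 18.
Tm = 64.9 + 41·(15 − 16.4)/18 = 64.9 + -57.40/18 = 61.7°C.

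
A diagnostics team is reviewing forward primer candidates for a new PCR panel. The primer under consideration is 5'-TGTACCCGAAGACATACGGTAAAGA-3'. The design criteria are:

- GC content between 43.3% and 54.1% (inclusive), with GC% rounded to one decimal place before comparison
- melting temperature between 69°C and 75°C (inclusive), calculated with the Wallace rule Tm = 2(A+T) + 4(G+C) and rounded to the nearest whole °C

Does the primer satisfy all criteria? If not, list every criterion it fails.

Meets all criteria.

Base counts: A=10, T=4, G=6, C=5 (length 25).
GC content: GC 11/25 = 44.0% ✓
Tm: Tm = 2·14 + 4·11 = 72°C ✓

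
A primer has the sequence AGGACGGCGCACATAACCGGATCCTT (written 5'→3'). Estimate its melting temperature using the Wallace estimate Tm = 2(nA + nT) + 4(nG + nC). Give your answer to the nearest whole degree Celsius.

Base counts: A=7, T=4, G=7, C=8 (length 26).
Tm = 2·(7+4) + 4·(7+8) = 2·11 + 4·15 = 22 + 60 = 82°C.

82°C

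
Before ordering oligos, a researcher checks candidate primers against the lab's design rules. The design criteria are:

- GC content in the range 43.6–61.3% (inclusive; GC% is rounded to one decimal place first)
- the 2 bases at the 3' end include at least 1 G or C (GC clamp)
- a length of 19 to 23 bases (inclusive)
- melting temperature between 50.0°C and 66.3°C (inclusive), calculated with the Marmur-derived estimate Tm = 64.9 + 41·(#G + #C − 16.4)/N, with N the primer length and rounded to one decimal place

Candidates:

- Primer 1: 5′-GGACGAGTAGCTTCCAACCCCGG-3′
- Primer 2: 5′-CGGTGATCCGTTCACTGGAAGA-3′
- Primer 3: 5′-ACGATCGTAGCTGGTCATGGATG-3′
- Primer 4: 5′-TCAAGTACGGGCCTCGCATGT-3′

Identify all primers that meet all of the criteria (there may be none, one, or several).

Primer 2, Primer 3 and Primer 4.

Primer 1 (23 nt, A=5 T=3 G=7 C=8): GC 15/23 = 65.2%, outside 43.6–61.3% ✗; 3' end GG has 2 G/C ✓; length 23 ✓; Tm = 64.9 + 41·(15 − 16.4)/23 = 62.4°C ✓ — fails.
Primer 2 (22 nt, A=5 T=5 G=7 C=5): GC 12/22 = 54.5% ✓; 3' end GA has 1 G/C ✓; length 22 ✓; Tm = 64.9 + 41·(12 − 16.4)/22 = 56.7°C ✓ — passes.
Primer 3 (23 nt, A=5 T=6 G=8 C=4): GC 12/23 = 52.2% ✓; 3' end TG has 1 G/C ✓; length 23 ✓; Tm = 64.9 + 41·(12 − 16.4)/23 = 57.1°C ✓ — passes.
Primer 4 (21 nt, A=4 T=5 G=6 C=6): GC 12/21 = 57.1% ✓; 3' end GT has 1 G/C ✓; length 21 ✓; Tm = 64.9 + 41·(12 − 16.4)/21 = 56.3°C ✓ — passes.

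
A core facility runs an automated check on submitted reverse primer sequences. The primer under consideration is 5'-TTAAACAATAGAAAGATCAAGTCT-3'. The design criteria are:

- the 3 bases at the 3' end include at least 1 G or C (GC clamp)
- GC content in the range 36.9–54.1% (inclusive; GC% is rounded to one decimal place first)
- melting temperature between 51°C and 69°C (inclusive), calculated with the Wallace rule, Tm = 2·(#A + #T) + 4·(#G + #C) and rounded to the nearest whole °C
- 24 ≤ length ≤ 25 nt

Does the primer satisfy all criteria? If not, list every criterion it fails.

Fails: GC content.

Base counts: A=12, T=6, G=3, C=3 (length 24).
GC clamp: 3' end TCT has 1 G/C ✓
GC content: GC 6/24 = 25.0%, outside 36.9–54.1% ✗
Tm: Tm = 2·18 + 4·6 = 60°C ✓
length: length 24 ✓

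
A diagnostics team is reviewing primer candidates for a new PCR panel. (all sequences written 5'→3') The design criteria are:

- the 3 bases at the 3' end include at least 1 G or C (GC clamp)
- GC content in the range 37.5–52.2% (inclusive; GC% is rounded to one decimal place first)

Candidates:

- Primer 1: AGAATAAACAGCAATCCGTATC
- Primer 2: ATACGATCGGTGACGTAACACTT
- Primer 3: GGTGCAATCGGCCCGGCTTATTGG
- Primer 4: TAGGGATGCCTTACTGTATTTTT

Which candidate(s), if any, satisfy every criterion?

Primer 1 (22 nt, A=10 T=4 G=3 C=5): 3' end ATC has 1 G/C ✓; GC 8/22 = 36.4%, outside 37.5–52.2% ✗ — fails.
Primer 2 (23 nt, A=7 T=6 G=5 C=5): 3' end CTT has 1 G/C ✓; GC 10/23 = 43.5% ✓ — passes.
Primer 3 (24 nt, A=3 T=6 G=9 C=6): 3' end TGG has 2 G/C ✓; GC 15/24 = 62.5%, outside 37.5–52.2% ✗ — fails.
Primer 4 (23 nt, A=4 T=11 G=5 C=3): 3' end TTT has 0 G/C, need ≥1 ✗; GC 8/23 = 34.8%, outside 37.5–52.2% ✗ — fails.

Primer 2 only.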